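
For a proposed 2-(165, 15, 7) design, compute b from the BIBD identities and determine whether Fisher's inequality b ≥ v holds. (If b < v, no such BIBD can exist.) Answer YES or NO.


r = λ(v − 1)/(k − 1) = 7·164/14 = 82.
b = vr/k = 165·82/15 = 902.
Fisher's inequality: b ≥ v ⇔ 902 ≥ 165? YES.

YES


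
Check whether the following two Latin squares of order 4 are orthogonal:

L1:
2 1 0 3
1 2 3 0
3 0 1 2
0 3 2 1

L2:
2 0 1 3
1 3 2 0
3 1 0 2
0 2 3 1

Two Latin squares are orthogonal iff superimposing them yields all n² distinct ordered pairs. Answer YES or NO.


Form the n² = 16 superimposed pairs (L1[i][j], L2[i][j]), row by row (rows and columns indexed from 0):
row 0: (2,2) (1,0) (0,1) (3,3)
row 1: (1,1) (2,3) (3,2) (0,0)
row 2: (3,3) (0,1) (1,0) (2,2)
row 3: (0,0) (3,2) (2,3) (1,1)
Orthogonality requires all 16 pairs distinct.
But the pair (3,3) repeats: cell (0,3) has L1 = 3, L2 = 3, and cell (2,0) has L1 = 3, L2 = 3.
A repeated pair means some other pair never occurs (only 8 distinct pairs out of 16), so the squares are not orthogonal.
Conclusion: NO.

NO


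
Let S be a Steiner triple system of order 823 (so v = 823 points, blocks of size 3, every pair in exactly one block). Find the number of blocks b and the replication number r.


An STS(v) is a 2-(v, 3, 1) BIBD: block size k = 3, λ = 1.
Replication: r(k − 1) = λ(v − 1) ⇒ r·2 = 823 − 1 = 822 ⇒ r = 411.
Block count: b = v(v − 1)/6 = 823·822/6 = 676506/6 = 112751.
(Check via bk = vr: 112751·3 = 338253 = 823·411 = 338253 ✓.)

r = 411, b = 112751.


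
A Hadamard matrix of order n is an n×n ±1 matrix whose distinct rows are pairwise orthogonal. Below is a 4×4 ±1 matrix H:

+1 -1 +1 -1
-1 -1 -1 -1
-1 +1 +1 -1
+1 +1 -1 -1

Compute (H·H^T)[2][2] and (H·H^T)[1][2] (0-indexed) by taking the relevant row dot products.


Row 1 of H: [-1, -1, -1, -1].
Row 2 of H: [-1, 1, 1, -1].
(H·H^T)[2][2] = Σ_j H[2][j]·H[2][j] = (-1)² + (1)² + (1)² + (-1)² = 1 + 1 + 1 + 1 = 4.
(H·H^T)[1][2] = Σ_j H[1][j]·H[2][j] = (-1)·(-1) + (-1)·(1) + (-1)·(1) + (-1)·(-1) = 1 + -1 + -1 + 1 = 0.
So rows 1 and 2 are orthogonal; the diagonal entry equals n = 4.

(2,2) entry = 4; (1,2) entry = 0.


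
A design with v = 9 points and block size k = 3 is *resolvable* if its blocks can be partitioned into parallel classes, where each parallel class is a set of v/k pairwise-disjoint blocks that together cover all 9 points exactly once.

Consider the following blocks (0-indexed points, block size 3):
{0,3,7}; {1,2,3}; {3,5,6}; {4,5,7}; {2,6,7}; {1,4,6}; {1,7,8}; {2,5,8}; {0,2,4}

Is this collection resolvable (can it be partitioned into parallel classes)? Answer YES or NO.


v = 9, block size k = 3, number of blocks = 9.
For resolvability, blocks must partition into parallel classes of size v/k = 3.
Total blocks must therefore be a multiple of 3: 9 = 3·3 + 0 ⇒ divisible ✓.
Consider block {1,2,3}. The only other block(s) in the collection disjoint from it are {4,5,7} — just 1 block(s). Any parallel class containing {1,2,3} would need 2 other blocks each disjoint from it, so no parallel class of size 3 can contain {1,2,3}.
Since every block must belong to some parallel class in a resolution, the collection cannot be partitioned into parallel classes.
Resolvable? NO.

NO


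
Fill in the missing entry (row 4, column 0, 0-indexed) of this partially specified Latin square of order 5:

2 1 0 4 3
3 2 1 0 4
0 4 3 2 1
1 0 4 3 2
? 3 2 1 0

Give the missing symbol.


Row 4 contains symbols [0, 1, 2, 3] — missing [4].
Column 0 contains symbols [0, 1, 2, 3] — missing [4].
The missing symbol must appear in both missing sets; intersection = [4].
Therefore the hidden value is 4.

Missing value = 4.


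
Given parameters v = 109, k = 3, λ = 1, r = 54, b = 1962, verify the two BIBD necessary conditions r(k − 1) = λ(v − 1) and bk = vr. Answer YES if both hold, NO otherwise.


Condition (i): r(k − 1) = 54·2 = 108; λ(v − 1) = 1·108 = 108. Match? YES.
Condition (ii): bk = 1962·3 = 5886; vr = 109·54 = 5886. Match? YES.
Both conditions hold? YES.

YES


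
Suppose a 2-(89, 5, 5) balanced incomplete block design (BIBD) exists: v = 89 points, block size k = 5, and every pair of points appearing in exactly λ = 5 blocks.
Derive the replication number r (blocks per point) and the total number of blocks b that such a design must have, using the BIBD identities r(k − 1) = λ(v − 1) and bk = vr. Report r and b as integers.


Any 2-(v, k, λ) BIBD satisfies two necessary conditions:
  (i)  Each point sits in r blocks, and counting incidences through any fixed point gives r(k − 1) = λ(v − 1), so r = λ(v − 1)/(k − 1).
  (ii) Total incidences bk = vr, so b = vr/k.
Step 1: r = λ(v − 1)/(k − 1) = 5·(89 − 1)/(5 − 1) = 5·88/4 = 440/4 = 110.
Step 2: b = vr/k = 89·110/5 = 9790/5 = 1958.
Check integrality: r = 110 ∈ Z ✓, b = 1958 ∈ Z ✓.
(These identities are necessary conditions: they determine r and b for any design with these parameters, but do not by themselves prove that one exists.)

r = 110, b = 1958.


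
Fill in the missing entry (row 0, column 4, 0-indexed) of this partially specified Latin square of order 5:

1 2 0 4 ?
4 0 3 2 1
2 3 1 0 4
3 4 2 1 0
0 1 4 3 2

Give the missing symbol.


Row 0 contains symbols [0, 1, 2, 4] — missing [3].
Column 4 contains symbols [0, 1, 2, 4] — missing [3].
The missing symbol must appear in both missing sets; intersection = [3].
Therefore the hidden value is 3.

Missing value = 3.


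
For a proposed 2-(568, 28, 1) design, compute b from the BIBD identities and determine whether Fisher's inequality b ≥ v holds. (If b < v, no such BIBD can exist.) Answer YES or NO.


r = λ(v − 1)/(k − 1) = 1·567/27 = 21.
b = vr/k = 568·21/28 = 426.
Fisher's inequality: b ≥ v ⇔ 426 ≥ 568? NO.

NO


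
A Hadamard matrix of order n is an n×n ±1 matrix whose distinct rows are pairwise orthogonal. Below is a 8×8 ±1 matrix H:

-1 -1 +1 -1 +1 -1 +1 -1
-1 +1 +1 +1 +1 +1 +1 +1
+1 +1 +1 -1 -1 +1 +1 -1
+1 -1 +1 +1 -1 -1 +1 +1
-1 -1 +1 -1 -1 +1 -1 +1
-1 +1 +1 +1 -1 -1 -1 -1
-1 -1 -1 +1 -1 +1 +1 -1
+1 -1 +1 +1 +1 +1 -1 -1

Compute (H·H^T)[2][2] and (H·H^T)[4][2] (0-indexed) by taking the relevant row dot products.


Row 2 of H: [1, 1, 1, -1, -1, 1, 1, -1].
Row 4 of H: [-1, -1, 1, -1, -1, 1, -1, 1].
(H·H^T)[2][2] = Σ_j H[2][j]·H[2][j] = (1)² + (1)² + (1)² + (-1)² + (-1)² + (1)² + (1)² + (-1)² = 1 + 1 + 1 + 1 + 1 + 1 + 1 + 1 = 8.
(H·H^T)[4][2] = Σ_j H[4][j]·H[2][j] = (-1)·(1) + (-1)·(1) + (1)·(1) + (-1)·(-1) + (-1)·(-1) + (1)·(1) + (-1)·(1) + (1)·(-1) = -1 + -1 + 1 + 1 + 1 + 1 + -1 + -1 = 0.
So rows 4 and 2 are orthogonal; the diagonal entry equals n = 8.

(2,2) entry = 8; (4,2) entry = 0.


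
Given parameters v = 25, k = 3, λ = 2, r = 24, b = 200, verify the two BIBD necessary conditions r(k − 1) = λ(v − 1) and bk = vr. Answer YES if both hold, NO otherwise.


Condition (i): r(k − 1) = 24·2 = 48; λ(v − 1) = 2·24 = 48. Match? YES.
Condition (ii): bk = 200·3 = 600; vr = 25·24 = 600. Match? YES.
Both conditions hold? YES.

YES


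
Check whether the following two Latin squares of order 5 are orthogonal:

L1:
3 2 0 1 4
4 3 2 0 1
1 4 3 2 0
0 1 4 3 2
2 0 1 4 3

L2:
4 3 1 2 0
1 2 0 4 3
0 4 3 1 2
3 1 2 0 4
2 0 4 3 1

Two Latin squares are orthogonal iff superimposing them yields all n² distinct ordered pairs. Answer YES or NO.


Form the n² = 25 superimposed pairs (L1[i][j], L2[i][j]), row by row (rows and columns indexed from 0):
row 0: (3,4) (2,3) (0,1) (1,2) (4,0)
row 1: (4,1) (3,2) (2,0) (0,4) (1,3)
row 2: (1,0) (4,4) (3,3) (2,1) (0,2)
row 3: (0,3) (1,1) (4,2) (3,0) (2,4)
row 4: (2,2) (0,0) (1,4) (4,3) (3,1)
Orthogonality requires all 25 pairs distinct.
Check by first coordinate: for each symbol s of L1, list the L2 entries in the n cells where L1 = s; they must all differ.
  L1 = 0: L2 entries (in reading order) 1, 4, 2, 3, 0 — all 5 distinct ✓
  L1 = 1: L2 entries (in reading order) 2, 3, 0, 1, 4 — all 5 distinct ✓
  L1 = 2: L2 entries (in reading order) 3, 0, 1, 4, 2 — all 5 distinct ✓
  L1 = 3: L2 entries (in reading order) 4, 2, 3, 0, 1 — all 5 distinct ✓
  L1 = 4: L2 entries (in reading order) 0, 1, 4, 2, 3 — all 5 distinct ✓
Every symbol of L1 meets every symbol of L2 exactly once, so all 25 pairs are distinct (25 of 25).
Conclusion: YES.

YES


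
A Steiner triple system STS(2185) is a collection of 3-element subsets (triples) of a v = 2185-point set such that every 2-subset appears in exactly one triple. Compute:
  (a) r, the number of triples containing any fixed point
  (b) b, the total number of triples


An STS(v) is a 2-(v, 3, 1) BIBD: block size k = 3, λ = 1.
Replication: r(k − 1) = λ(v − 1) ⇒ r·2 = 2185 − 1 = 2184 ⇒ r = 1092.
Block count: b = v(v − 1)/6 = 2185·2184/6 = 4772040/6 = 795340.
(Check via bk = vr: 795340·3 = 2386020 = 2185·1092 = 2386020 ✓.)

r = 1092, b = 795340.


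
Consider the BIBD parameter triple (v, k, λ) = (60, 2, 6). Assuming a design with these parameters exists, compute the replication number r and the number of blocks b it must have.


Any 2-(v, k, λ) BIBD satisfies two necessary conditions:
  (i)  Each point sits in r blocks, and counting incidences through any fixed point gives r(k − 1) = λ(v − 1), so r = λ(v − 1)/(k − 1).
  (ii) Total incidences bk = vr, so b = vr/k.
Step 1: r = λ(v − 1)/(k − 1) = 6·(60 − 1)/(2 − 1) = 6·59/1 = 354/1 = 354.
Step 2: b = vr/k = 60·354/2 = 21240/2 = 10620.
Check integrality: r = 354 ∈ Z ✓, b = 10620 ∈ Z ✓.
(These identities are necessary conditions: they determine r and b for any design with these parameters, but do not by themselves prove that one exists.)

r = 354, b = 10620.


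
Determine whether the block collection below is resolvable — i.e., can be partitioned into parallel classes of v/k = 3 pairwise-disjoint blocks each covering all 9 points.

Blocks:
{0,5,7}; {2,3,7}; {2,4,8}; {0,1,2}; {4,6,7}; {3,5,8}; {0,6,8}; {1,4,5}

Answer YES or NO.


v = 9, block size k = 3, number of blocks = 8.
For resolvability, blocks must partition into parallel classes of size v/k = 3.
Total blocks must therefore be a multiple of 3: 8 = 3·2 + 2 ⇒ not divisible ✗.
Resolvable? NO.

NO


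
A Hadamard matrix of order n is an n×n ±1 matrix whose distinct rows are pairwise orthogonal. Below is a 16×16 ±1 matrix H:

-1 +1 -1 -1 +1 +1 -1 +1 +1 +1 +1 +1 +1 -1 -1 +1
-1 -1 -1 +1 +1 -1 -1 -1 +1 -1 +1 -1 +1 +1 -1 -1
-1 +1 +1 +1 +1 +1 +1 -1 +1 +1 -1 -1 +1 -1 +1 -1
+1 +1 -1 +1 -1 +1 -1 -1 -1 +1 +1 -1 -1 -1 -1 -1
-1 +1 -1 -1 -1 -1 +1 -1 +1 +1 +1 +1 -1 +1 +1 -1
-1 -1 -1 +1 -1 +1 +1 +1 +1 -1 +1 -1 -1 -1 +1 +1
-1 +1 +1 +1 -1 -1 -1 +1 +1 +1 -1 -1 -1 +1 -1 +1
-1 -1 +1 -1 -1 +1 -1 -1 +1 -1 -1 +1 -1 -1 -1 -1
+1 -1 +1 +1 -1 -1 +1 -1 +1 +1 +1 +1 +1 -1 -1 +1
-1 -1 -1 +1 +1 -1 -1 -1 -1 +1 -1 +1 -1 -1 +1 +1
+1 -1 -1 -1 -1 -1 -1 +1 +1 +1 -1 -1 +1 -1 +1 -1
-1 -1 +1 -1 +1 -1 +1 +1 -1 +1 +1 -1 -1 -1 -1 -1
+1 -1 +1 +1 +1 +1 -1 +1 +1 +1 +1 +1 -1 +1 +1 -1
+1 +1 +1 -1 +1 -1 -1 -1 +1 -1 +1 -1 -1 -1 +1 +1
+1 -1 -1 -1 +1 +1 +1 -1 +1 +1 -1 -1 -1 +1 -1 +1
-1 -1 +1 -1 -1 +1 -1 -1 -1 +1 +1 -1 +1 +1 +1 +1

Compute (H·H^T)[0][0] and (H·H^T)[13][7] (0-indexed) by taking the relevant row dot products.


Row 0 of H: [-1, 1, -1, -1, 1, 1, -1, 1, 1, 1, 1, 1, 1, -1, -1, 1].
Row 7 of H: [-1, -1, 1, -1, -1, 1, -1, -1, 1, -1, -1, 1, -1, -1, -1, -1].
Row 13 of H: [1, 1, 1, -1, 1, -1, -1, -1, 1, -1, 1, -1, -1, -1, 1, 1].
(H·H^T)[0][0] = Σ_j H[0][j]·H[0][j] = (-1)² + (1)² + (-1)² + (-1)² + (1)² + (1)² + (-1)² + (1)² + (1)² + (1)² + (1)² + (1)² + (1)² + (-1)² + (-1)² + (1)² = 1 + 1 + 1 + 1 + 1 + 1 + 1 + 1 + 1 + 1 + 1 + 1 + 1 + 1 + 1 + 1 = 16.
(H·H^T)[13][7] = Σ_j H[13][j]·H[7][j] = (1)·(-1) + (1)·(-1) + (1)·(1) + (-1)·(-1) + (1)·(-1) + (-1)·(1) + (-1)·(-1) + (-1)·(-1) + (1)·(1) + (-1)·(-1) + (1)·(-1) + (-1)·(1) + (-1)·(-1) + (-1)·(-1) + (1)·(-1) + (1)·(-1) = -1 + -1 + 1 + 1 + -1 + -1 + 1 + 1 + 1 + 1 + -1 + -1 + 1 + 1 + -1 + -1 = 0.
So rows 13 and 7 are orthogonal; the diagonal entry equals n = 16.

(0,0) entry = 16; (13,7) entry = 0.


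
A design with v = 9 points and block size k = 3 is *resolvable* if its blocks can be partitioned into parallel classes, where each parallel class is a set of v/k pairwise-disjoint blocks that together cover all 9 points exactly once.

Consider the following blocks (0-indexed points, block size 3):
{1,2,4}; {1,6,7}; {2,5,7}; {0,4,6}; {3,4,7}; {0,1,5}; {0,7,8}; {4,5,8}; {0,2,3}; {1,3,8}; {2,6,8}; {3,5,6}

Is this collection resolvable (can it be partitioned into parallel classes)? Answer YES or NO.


v = 9, block size k = 3, number of blocks = 12.
For resolvability, blocks must partition into parallel classes of size v/k = 3.
Total blocks must therefore be a multiple of 3: 12 = 3·4 + 0 ⇒ divisible ✓.
Greedy packing gives 4 candidate class(es). Each should be a full parallel class (size 3, covers all 9 points).
  Class 1 (3 blocks): {1,2,4}; {0,7,8}; {3,5,6}. Points covered: [0, 1, 2, 3, 4, 5, 6, 7, 8].
  Class 2 (3 blocks): {1,6,7}; {4,5,8}; {0,2,3}. Points covered: [0, 1, 2, 3, 4, 5, 6, 7, 8].
  Class 3 (3 blocks): {2,5,7}; {0,4,6}; {1,3,8}. Points covered: [0, 1, 2, 3, 4, 5, 6, 7, 8].
  Class 4 (3 blocks): {3,4,7}; {0,1,5}; {2,6,8}. Points covered: [0, 1, 2, 3, 4, 5, 6, 7, 8].
All classes full (size 3)? YES. All classes cover every point? YES.
Resolvable? YES.

YES


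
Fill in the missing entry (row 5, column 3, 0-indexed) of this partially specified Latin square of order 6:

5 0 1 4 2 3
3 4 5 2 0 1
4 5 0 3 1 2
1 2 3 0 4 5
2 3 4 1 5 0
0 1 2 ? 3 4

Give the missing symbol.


Row 5 contains symbols [0, 1, 2, 3, 4] — missing [5].
Column 3 contains symbols [0, 1, 2, 3, 4] — missing [5].
The missing symbol must appear in both missing sets; intersection = [5].
Therefore the hidden value is 5.

Missing value = 5.


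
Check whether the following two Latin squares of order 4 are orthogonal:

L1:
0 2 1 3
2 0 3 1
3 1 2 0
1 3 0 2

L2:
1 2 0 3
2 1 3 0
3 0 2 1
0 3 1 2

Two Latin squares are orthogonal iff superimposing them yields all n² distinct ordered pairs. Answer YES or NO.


Form the n² = 16 superimposed pairs (L1[i][j], L2[i][j]), row by row (rows and columns indexed from 0):
row 0: (0,1) (2,2) (1,0) (3,3)
row 1: (2,2) (0,1) (3,3) (1,0)
row 2: (3,3) (1,0) (2,2) (0,1)
row 3: (1,0) (3,3) (0,1) (2,2)
Orthogonality requires all 16 pairs distinct.
But the pair (2,2) repeats: cell (0,1) has L1 = 2, L2 = 2, and cell (1,0) has L1 = 2, L2 = 2.
A repeated pair means some other pair never occurs (only 4 distinct pairs out of 16), so the squares are not orthogonal.
Conclusion: NO.

NO


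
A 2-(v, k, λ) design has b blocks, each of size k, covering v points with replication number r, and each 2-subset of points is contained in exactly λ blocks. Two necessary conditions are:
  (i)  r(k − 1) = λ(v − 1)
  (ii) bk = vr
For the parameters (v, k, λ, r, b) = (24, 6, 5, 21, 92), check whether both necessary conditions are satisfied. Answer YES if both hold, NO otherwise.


Condition (i): r(k − 1) = 21·5 = 105; λ(v − 1) = 5·23 = 115. Match? NO.
Condition (ii): bk = 92·6 = 552; vr = 24·21 = 504. Match? NO.
Both conditions hold? NO.

NO


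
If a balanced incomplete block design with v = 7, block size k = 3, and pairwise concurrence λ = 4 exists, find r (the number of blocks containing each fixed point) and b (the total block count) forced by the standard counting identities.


Any 2-(v, k, λ) BIBD satisfies two necessary conditions:
  (i)  Each point sits in r blocks, and counting incidences through any fixed point gives r(k − 1) = λ(v − 1), so r = λ(v − 1)/(k − 1).
  (ii) Total incidences bk = vr, so b = vr/k.
Step 1: r = λ(v − 1)/(k − 1) = 4·(7 − 1)/(3 − 1) = 4·6/2 = 24/2 = 12.
Step 2: b = vr/k = 7·12/3 = 84/3 = 28.
Check integrality: r = 12 ∈ Z ✓, b = 28 ∈ Z ✓.
(These identities are necessary conditions: they determine r and b for any design with these parameters, but do not by themselves prove that one exists.)

r = 12, b = 28.


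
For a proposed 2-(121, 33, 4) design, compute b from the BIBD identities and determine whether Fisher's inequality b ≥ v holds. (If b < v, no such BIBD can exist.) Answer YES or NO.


b = λv(v − 1)/(k(k − 1)) = 4·121·120/(33·32) = 58080/1056 = 55.
Compare with v = 121: b < v, so Fisher's inequality fails.

NO


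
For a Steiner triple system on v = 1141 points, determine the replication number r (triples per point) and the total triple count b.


An STS(v) is a 2-(v, 3, 1) BIBD: block size k = 3, λ = 1.
Replication: r(k − 1) = λ(v − 1) ⇒ r·2 = 1141 − 1 = 1140 ⇒ r = 570.
Block count: bk = vr ⇒ b·3 = 1141·570 = 650370 ⇒ b = 216790.

r = 570, b = 216790.


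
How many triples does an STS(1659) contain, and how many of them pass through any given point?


An STS(v) is a 2-(v, 3, 1) BIBD: block size k = 3, λ = 1.
Replication: r(k − 1) = λ(v − 1) ⇒ r·2 = 1659 − 1 = 1658 ⇒ r = 829.
Block count: b = v(v − 1)/6 = 1659·1658/6 = 2750622/6 = 458437.
(Check via bk = vr: 458437·3 = 1375311 = 1659·829 = 1375311 ✓.)

r = 829, b = 458437.


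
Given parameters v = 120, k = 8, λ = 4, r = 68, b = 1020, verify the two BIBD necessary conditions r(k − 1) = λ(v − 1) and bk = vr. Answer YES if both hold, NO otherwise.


Condition (i): r(k − 1) = 68·7 = 476; λ(v − 1) = 4·119 = 476. Match? YES.
Condition (ii): bk = 1020·8 = 8160; vr = 120·68 = 8160. Match? YES.
Both conditions hold? YES.

YES


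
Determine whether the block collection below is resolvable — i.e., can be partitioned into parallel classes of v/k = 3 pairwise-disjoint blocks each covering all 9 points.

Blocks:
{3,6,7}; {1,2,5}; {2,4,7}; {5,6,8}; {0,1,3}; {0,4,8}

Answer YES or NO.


v = 9, block size k = 3, number of blocks = 6.
For resolvability, blocks must partition into parallel classes of size v/k = 3.
Total blocks must therefore be a multiple of 3: 6 = 3·2 + 0 ⇒ divisible ✓.
Greedy packing gives 2 candidate class(es). Each should be a full parallel class (size 3, covers all 9 points).
  Class 1 (3 blocks): {3,6,7}; {1,2,5}; {0,4,8}. Points covered: [0, 1, 2, 3, 4, 5, 6, 7, 8].
  Class 2 (3 blocks): {2,4,7}; {5,6,8}; {0,1,3}. Points covered: [0, 1, 2, 3, 4, 5, 6, 7, 8].
All classes full (size 3)? YES. All classes cover every point? YES.
Resolvable? YES.

YES


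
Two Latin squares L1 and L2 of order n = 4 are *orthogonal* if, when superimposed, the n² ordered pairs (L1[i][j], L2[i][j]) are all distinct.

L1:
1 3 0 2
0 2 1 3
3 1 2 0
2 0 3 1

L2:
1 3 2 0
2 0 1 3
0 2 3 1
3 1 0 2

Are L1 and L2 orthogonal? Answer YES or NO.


Form the n² = 16 superimposed pairs (L1[i][j], L2[i][j]), row by row (rows and columns indexed from 0):
row 0: (1,1) (3,3) (0,2) (2,0)
row 1: (0,2) (2,0) (1,1) (3,3)
row 2: (3,0) (1,2) (2,3) (0,1)
row 3: (2,3) (0,1) (3,0) (1,2)
Orthogonality requires all 16 pairs distinct.
But the pair (0,2) repeats: cell (0,2) has L1 = 0, L2 = 2, and cell (1,0) has L1 = 0, L2 = 2.
A repeated pair means some other pair never occurs (only 8 distinct pairs out of 16), so the squares are not orthogonal.
Conclusion: NO.

NO


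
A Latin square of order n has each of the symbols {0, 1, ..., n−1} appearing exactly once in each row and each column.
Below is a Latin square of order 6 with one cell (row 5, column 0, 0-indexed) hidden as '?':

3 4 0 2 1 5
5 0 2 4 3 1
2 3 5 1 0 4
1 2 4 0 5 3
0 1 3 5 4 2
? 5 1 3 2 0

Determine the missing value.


Row 5 contains symbols [0, 1, 2, 3, 5] — missing [4].
Column 0 contains symbols [0, 1, 2, 3, 5] — missing [4].
The missing symbol must appear in both missing sets; intersection = [4].
Therefore the hidden value is 4.

Missing value = 4.


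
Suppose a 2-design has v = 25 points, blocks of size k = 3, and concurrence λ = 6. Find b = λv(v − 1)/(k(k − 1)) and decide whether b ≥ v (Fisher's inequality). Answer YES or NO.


b = λv(v − 1)/(k(k − 1)) = 6·25·24/(3·2) = 3600/6 = 600.
Compare with v = 25: b ≥ v, so Fisher's inequality holds.

YES


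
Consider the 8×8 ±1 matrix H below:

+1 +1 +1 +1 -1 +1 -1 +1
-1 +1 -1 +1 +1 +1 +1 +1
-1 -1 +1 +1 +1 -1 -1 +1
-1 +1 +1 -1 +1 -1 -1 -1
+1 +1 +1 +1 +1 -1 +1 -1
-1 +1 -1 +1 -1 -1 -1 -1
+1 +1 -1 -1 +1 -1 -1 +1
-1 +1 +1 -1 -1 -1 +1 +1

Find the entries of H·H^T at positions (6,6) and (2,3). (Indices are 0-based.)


Row 2 of H: [-1, -1, 1, 1, 1, -1, -1, 1].
Row 3 of H: [-1, 1, 1, -1, 1, -1, -1, -1].
Row 6 of H: [1, 1, -1, -1, 1, -1, -1, 1].
(H·H^T)[6][6] = Σ_j H[6][j]·H[6][j] = (1)² + (1)² + (-1)² + (-1)² + (1)² + (-1)² + (-1)² + (1)² = 1 + 1 + 1 + 1 + 1 + 1 + 1 + 1 = 8.
(H·H^T)[2][3] = Σ_j H[2][j]·H[3][j] = (-1)·(-1) + (-1)·(1) + (1)·(1) + (1)·(-1) + (1)·(1) + (-1)·(-1) + (-1)·(-1) + (1)·(-1) = 1 + -1 + 1 + -1 + 1 + 1 + 1 + -1 = 2.
Rows 2 and 3 are not orthogonal (dot product = 2 ≠ 0), so H is not a Hadamard matrix.

(6,6) entry = 8; (2,3) entry = 2.


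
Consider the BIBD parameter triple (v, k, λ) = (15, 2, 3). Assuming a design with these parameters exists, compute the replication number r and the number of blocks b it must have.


Any 2-(v, k, λ) BIBD satisfies two necessary conditions:
  (i)  Each point sits in r blocks, and counting incidences through any fixed point gives r(k − 1) = λ(v − 1), so r = λ(v − 1)/(k − 1).
  (ii) Total incidences bk = vr, so b = vr/k.
Step 1: r = λ(v − 1)/(k − 1) = 3·(15 − 1)/(2 − 1) = 3·14/1 = 42/1 = 42.
Step 2: b = vr/k = 15·42/2 = 630/2 = 315.
Check integrality: r = 42 ∈ Z ✓, b = 315 ∈ Z ✓.
(These identities are necessary conditions: they determine r and b for any design with these parameters, but do not by themselves prove that one exists.)

r = 42, b = 315.


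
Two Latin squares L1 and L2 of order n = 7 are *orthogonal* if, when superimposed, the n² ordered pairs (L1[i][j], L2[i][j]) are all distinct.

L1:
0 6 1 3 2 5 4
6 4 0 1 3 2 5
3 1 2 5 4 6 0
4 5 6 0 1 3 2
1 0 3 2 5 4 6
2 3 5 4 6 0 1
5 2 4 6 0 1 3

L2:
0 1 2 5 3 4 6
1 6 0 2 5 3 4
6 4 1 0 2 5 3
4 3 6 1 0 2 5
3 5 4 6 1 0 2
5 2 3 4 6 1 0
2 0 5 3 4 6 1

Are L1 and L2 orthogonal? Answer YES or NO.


Form the n² = 49 superimposed pairs (L1[i][j], L2[i][j]), row by row (rows and columns indexed from 0):
row 0: (0,0) (6,1) (1,2) (3,5) (2,3) (5,4) (4,6)
row 1: (6,1) (4,6) (0,0) (1,2) (3,5) (2,3) (5,4)
row 2: (3,6) (1,4) (2,1) (5,0) (4,2) (6,5) (0,3)
row 3: (4,4) (5,3) (6,6) (0,1) (1,0) (3,2) (2,5)
row 4: (1,3) (0,5) (3,4) (2,6) (5,1) (4,0) (6,2)
row 5: (2,5) (3,2) (5,3) (4,4) (6,6) (0,1) (1,0)
row 6: (5,2) (2,0) (4,5) (6,3) (0,4) (1,6) (3,1)
Orthogonality requires all 49 pairs distinct.
But the pair (6,1) repeats: cell (0,1) has L1 = 6, L2 = 1, and cell (1,0) has L1 = 6, L2 = 1.
A repeated pair means some other pair never occurs (only 35 distinct pairs out of 49), so the squares are not orthogonal.
Conclusion: NO.

NO


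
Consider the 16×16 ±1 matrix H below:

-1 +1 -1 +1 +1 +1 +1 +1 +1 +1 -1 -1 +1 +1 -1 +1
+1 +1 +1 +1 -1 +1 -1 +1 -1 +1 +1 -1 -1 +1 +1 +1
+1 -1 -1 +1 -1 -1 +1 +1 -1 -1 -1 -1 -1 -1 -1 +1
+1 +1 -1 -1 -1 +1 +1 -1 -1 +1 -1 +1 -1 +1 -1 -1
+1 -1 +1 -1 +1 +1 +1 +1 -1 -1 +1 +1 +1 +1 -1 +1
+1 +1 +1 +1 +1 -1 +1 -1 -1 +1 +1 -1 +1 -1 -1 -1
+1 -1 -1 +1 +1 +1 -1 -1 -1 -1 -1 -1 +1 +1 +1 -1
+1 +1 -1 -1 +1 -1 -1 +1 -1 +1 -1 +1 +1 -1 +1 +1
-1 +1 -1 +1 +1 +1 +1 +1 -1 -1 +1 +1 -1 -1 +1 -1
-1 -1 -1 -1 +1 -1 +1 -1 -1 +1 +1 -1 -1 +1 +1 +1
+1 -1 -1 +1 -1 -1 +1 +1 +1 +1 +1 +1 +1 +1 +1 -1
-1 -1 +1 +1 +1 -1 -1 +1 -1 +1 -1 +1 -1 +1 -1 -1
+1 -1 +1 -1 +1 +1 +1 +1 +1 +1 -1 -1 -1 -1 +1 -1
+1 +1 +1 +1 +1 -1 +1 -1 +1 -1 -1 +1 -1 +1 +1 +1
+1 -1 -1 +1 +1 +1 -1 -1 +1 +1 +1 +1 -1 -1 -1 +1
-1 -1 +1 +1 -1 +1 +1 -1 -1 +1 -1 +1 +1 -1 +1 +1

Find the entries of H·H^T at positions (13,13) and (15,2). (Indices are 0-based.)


Row 2 of H: [1, -1, -1, 1, -1, -1, 1, 1, -1, -1, -1, -1, -1, -1, -1, 1].
Row 13 of H: [1, 1, 1, 1, 1, -1, 1, -1, 1, -1, -1, 1, -1, 1, 1, 1].
Row 15 of H: [-1, -1, 1, 1, -1, 1, 1, -1, -1, 1, -1, 1, 1, -1, 1, 1].
(H·H^T)[13][13] = Σ_j H[13][j]·H[13][j] = (1)² + (1)² + (1)² + (1)² + (1)² + (-1)² + (1)² + (-1)² + (1)² + (-1)² + (-1)² + (1)² + (-1)² + (1)² + (1)² + (1)² = 1 + 1 + 1 + 1 + 1 + 1 + 1 + 1 + 1 + 1 + 1 + 1 + 1 + 1 + 1 + 1 = 16.
(H·H^T)[15][2] = Σ_j H[15][j]·H[2][j] = (-1)·(1) + (-1)·(-1) + (1)·(-1) + (1)·(1) + (-1)·(-1) + (1)·(-1) + (1)·(1) + (-1)·(1) + (-1)·(-1) + (1)·(-1) + (-1)·(-1) + (1)·(-1) + (1)·(-1) + (-1)·(-1) + (1)·(-1) + (1)·(1) = -1 + 1 + -1 + 1 + 1 + -1 + 1 + -1 + 1 + -1 + 1 + -1 + -1 + 1 + -1 + 1 = 0.
So rows 15 and 2 are orthogonal; the diagonal entry equals n = 16.

(13,13) entry = 16; (15,2) entry = 0.


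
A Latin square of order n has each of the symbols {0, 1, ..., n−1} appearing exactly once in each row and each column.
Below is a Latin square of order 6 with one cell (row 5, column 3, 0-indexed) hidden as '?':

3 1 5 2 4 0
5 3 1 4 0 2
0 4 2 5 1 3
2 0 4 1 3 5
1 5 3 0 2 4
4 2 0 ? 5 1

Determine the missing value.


Row 5 contains symbols [0, 1, 2, 4, 5] — missing [3].
Column 3 contains symbols [0, 1, 2, 4, 5] — missing [3].
The missing symbol must appear in both missing sets; intersection = [3].
Therefore the hidden value is 3.

Missing value = 3.


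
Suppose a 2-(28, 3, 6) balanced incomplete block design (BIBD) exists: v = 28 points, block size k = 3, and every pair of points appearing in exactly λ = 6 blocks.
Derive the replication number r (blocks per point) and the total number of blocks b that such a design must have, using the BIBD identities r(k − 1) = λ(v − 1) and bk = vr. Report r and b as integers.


Any 2-(v, k, λ) BIBD satisfies two necessary conditions:
  (i)  Each point sits in r blocks, and counting incidences through any fixed point gives r(k − 1) = λ(v − 1), so r = λ(v − 1)/(k − 1).
  (ii) Total incidences bk = vr, so b = vr/k.
Step 1: r = λ(v − 1)/(k − 1) = 6·(28 − 1)/(3 − 1) = 6·27/2 = 162/2 = 81.
Step 2: b = vr/k = 28·81/3 = 2268/3 = 756.
Check integrality: r = 81 ∈ Z ✓, b = 756 ∈ Z ✓.
(These identities are necessary conditions: they determine r and b for any design with these parameters, but do not by themselves prove that one exists.)

r = 81, b = 756.


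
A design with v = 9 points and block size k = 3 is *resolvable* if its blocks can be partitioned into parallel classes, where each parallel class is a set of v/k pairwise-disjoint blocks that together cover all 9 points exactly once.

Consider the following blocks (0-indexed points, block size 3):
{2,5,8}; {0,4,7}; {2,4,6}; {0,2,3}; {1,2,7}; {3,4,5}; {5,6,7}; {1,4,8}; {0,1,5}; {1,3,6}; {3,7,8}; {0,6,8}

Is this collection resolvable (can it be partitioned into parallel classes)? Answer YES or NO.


v = 9, block size k = 3, number of blocks = 12.
For resolvability, blocks must partition into parallel classes of size v/k = 3.
Total blocks must therefore be a multiple of 3: 12 = 3·4 + 0 ⇒ divisible ✓.
Greedy packing gives 4 candidate class(es). Each should be a full parallel class (size 3, covers all 9 points).
  Class 1 (3 blocks): {2,5,8}; {0,4,7}; {1,3,6}. Points covered: [0, 1, 2, 3, 4, 5, 6, 7, 8].
  Class 2 (3 blocks): {2,4,6}; {0,1,5}; {3,7,8}. Points covered: [0, 1, 2, 3, 4, 5, 6, 7, 8].
  Class 3 (3 blocks): {0,2,3}; {5,6,7}; {1,4,8}. Points covered: [0, 1, 2, 3, 4, 5, 6, 7, 8].
  Class 4 (3 blocks): {1,2,7}; {3,4,5}; {0,6,8}. Points covered: [0, 1, 2, 3, 4, 5, 6, 7, 8].
All classes full (size 3)? YES. All classes cover every point? YES.
Resolvable? YES.

YES


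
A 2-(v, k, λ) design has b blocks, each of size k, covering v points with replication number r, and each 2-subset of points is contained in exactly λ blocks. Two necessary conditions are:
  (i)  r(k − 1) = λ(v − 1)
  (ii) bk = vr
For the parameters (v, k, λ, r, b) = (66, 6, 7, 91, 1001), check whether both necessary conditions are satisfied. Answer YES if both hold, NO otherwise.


Condition (i): r(k − 1) = 91·5 = 455; λ(v − 1) = 7·65 = 455. Match? YES.
Condition (ii): bk = 1001·6 = 6006; vr = 66·91 = 6006. Match? YES.
Both conditions hold? YES.

YES


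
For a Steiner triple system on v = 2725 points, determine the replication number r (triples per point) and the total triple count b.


An STS(v) is a 2-(v, 3, 1) BIBD: block size k = 3, λ = 1.
Replication: r(k − 1) = λ(v − 1) ⇒ r·2 = 2725 − 1 = 2724 ⇒ r = 1362.
Block count: b = v(v − 1)/6 = 2725·2724/6 = 7422900/6 = 1237150.

r = 1362, b = 1237150.


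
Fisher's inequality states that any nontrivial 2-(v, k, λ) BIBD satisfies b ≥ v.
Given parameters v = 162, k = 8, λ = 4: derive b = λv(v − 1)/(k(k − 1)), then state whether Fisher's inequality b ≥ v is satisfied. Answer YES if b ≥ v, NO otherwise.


b = λv(v − 1)/(k(k − 1)) = 4·162·161/(8·7) = 104328/56 = 1863.
Compare with v = 162: b ≥ v, so Fisher's inequality holds.

YES


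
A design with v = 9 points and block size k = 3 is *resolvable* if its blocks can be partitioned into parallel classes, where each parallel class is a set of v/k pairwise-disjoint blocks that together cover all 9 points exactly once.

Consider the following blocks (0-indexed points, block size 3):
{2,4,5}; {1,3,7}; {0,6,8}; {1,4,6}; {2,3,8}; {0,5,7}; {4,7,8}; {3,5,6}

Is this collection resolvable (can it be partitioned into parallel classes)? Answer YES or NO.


v = 9, block size k = 3, number of blocks = 8.
For resolvability, blocks must partition into parallel classes of size v/k = 3.
Total blocks must therefore be a multiple of 3: 8 = 3·2 + 2 ⇒ not divisible ✗.
Resolvable? NO.

NO


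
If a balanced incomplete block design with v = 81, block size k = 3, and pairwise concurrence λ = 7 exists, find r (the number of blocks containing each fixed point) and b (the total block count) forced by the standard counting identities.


Any 2-(v, k, λ) BIBD satisfies two necessary conditions:
  (i)  Each point sits in r blocks, and counting incidences through any fixed point gives r(k − 1) = λ(v − 1), so r = λ(v − 1)/(k − 1).
  (ii) Total incidences bk = vr, so b = vr/k.
Step 1: r = λ(v − 1)/(k − 1) = 7·(81 − 1)/(3 − 1) = 7·80/2 = 560/2 = 280.
Step 2: b = vr/k = 81·280/3 = 22680/3 = 7560.
Check integrality: r = 280 ∈ Z ✓, b = 7560 ∈ Z ✓.
(These identities are necessary conditions: they determine r and b for any design with these parameters, but do not by themselves prove that one exists.)

r = 280, b = 7560.


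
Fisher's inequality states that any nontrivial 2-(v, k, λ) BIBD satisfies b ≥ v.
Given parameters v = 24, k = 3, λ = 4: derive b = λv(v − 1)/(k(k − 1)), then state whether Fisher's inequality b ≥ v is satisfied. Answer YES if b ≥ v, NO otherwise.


r = λ(v − 1)/(k − 1) = 4·23/2 = 46.
b = vr/k = 24·46/3 = 368.
Fisher's inequality: b ≥ v ⇔ 368 ≥ 24? YES.

YES


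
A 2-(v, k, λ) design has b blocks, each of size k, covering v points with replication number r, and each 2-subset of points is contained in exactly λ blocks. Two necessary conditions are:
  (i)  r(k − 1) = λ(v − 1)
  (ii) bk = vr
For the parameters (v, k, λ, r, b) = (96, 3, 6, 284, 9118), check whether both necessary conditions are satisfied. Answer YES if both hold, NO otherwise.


Condition (i): r(k − 1) = 284·2 = 568; λ(v − 1) = 6·95 = 570. Match? NO.
Condition (ii): bk = 9118·3 = 27354; vr = 96·284 = 27264. Match? NO.
Both conditions hold? NO.

NO


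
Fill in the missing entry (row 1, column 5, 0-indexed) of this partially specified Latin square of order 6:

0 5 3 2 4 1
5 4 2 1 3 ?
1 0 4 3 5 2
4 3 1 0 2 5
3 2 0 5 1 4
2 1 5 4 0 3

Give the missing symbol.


Row 1 contains symbols [1, 2, 3, 4, 5] — missing [0].
Column 5 contains symbols [1, 2, 3, 4, 5] — missing [0].
The missing symbol must appear in both missing sets; intersection = [0].
Therefore the hidden value is 0.

Missing value = 0.


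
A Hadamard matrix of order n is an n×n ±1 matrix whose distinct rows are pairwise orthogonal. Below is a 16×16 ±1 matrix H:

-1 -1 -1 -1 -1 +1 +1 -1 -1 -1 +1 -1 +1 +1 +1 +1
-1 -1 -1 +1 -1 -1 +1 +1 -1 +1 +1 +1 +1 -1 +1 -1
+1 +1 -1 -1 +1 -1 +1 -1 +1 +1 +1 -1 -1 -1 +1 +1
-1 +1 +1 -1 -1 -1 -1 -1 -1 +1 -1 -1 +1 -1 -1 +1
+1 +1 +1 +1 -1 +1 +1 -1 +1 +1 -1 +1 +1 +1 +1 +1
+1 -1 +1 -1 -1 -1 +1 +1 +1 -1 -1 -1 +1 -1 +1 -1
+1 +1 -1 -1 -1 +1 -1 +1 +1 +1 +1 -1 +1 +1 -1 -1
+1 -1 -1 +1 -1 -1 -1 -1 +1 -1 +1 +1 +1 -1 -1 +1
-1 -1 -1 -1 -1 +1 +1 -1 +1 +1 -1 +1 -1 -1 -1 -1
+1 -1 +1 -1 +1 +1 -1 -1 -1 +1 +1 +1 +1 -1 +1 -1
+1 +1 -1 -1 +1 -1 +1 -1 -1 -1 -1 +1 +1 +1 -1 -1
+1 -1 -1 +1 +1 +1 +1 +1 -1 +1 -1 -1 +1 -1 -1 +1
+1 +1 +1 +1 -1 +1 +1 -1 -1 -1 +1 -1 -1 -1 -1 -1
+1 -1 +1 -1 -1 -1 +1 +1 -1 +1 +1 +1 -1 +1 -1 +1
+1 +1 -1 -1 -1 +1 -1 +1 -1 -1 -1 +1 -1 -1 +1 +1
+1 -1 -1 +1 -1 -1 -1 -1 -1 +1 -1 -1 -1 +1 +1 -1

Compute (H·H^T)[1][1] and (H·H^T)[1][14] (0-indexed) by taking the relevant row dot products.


Row 1 of H: [-1, -1, -1, 1, -1, -1, 1, 1, -1, 1, 1, 1, 1, -1, 1, -1].
Row 14 of H: [1, 1, -1, -1, -1, 1, -1, 1, -1, -1, -1, 1, -1, -1, 1, 1].
(H·H^T)[1][1] = Σ_j H[1][j]·H[1][j] = (-1)² + (-1)² + (-1)² + (1)² + (-1)² + (-1)² + (1)² + (1)² + (-1)² + (1)² + (1)² + (1)² + (1)² + (-1)² + (1)² + (-1)² = 1 + 1 + 1 + 1 + 1 + 1 + 1 + 1 + 1 + 1 + 1 + 1 + 1 + 1 + 1 + 1 = 16.
(H·H^T)[1][14] = Σ_j H[1][j]·H[14][j] = (-1)·(1) + (-1)·(1) + (-1)·(-1) + (1)·(-1) + (-1)·(-1) + (-1)·(1) + (1)·(-1) + (1)·(1) + (-1)·(-1) + (1)·(-1) + (1)·(-1) + (1)·(1) + (1)·(-1) + (-1)·(-1) + (1)·(1) + (-1)·(1) = -1 + -1 + 1 + -1 + 1 + -1 + -1 + 1 + 1 + -1 + -1 + 1 + -1 + 1 + 1 + -1 = -2.
Rows 1 and 14 are not orthogonal (dot product = -2 ≠ 0), so H is not a Hadamard matrix.

(1,1) entry = 16; (1,14) entry = -2.


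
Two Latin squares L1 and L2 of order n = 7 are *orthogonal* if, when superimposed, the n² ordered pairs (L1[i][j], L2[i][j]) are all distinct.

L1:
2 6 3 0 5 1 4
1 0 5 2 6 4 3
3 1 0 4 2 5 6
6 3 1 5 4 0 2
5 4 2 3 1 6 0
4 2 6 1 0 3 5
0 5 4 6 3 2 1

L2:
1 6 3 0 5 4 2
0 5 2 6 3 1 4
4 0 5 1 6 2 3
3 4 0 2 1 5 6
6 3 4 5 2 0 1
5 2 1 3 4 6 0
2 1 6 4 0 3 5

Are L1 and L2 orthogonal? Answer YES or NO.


Form the n² = 49 superimposed pairs (L1[i][j], L2[i][j]), row by row (rows and columns indexed from 0):
row 0: (2,1) (6,6) (3,3) (0,0) (5,5) (1,4) (4,2)
row 1: (1,0) (0,5) (5,2) (2,6) (6,3) (4,1) (3,4)
row 2: (3,4) (1,0) (0,5) (4,1) (2,6) (5,2) (6,3)
row 3: (6,3) (3,4) (1,0) (5,2) (4,1) (0,5) (2,6)
row 4: (5,6) (4,3) (2,4) (3,5) (1,2) (6,0) (0,1)
row 5: (4,5) (2,2) (6,1) (1,3) (0,4) (3,6) (5,0)
row 6: (0,2) (5,1) (4,6) (6,4) (3,0) (2,3) (1,5)
Orthogonality requires all 49 pairs distinct.
But the pair (3,4) repeats: cell (1,6) has L1 = 3, L2 = 4, and cell (2,0) has L1 = 3, L2 = 4.
A repeated pair means some other pair never occurs (only 35 distinct pairs out of 49), so the squares are not orthogonal.
Conclusion: NO.

NO


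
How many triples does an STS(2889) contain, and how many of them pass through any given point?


An STS(v) is a 2-(v, 3, 1) BIBD: block size k = 3, λ = 1.
Replication: r(k − 1) = λ(v − 1) ⇒ r·2 = 2889 − 1 = 2888 ⇒ r = 1444.
Block count: bk = vr ⇒ b·3 = 2889·1444 = 4171716 ⇒ b = 1390572.

r = 1444, b = 1390572.


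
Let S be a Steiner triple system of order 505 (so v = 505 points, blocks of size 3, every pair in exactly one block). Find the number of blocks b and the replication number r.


An STS(v) is a 2-(v, 3, 1) BIBD: block size k = 3, λ = 1.
Replication: r(k − 1) = λ(v − 1) ⇒ r·2 = 505 − 1 = 504 ⇒ r = 252.
Block count: bk = vr ⇒ b·3 = 505·252 = 127260 ⇒ b = 42420.

r = 252, b = 42420.


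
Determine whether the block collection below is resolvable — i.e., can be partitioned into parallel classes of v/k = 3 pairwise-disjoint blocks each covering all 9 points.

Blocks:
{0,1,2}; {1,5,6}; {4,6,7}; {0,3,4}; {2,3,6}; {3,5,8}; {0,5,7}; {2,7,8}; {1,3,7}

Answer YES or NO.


v = 9, block size k = 3, number of blocks = 9.
For resolvability, blocks must partition into parallel classes of size v/k = 3.
Total blocks must therefore be a multiple of 3: 9 = 3·3 + 0 ⇒ divisible ✓.
Consider block {2,3,6}. The only other block(s) in the collection disjoint from it are {0,5,7} — just 1 block(s). Any parallel class containing {2,3,6} would need 2 other blocks each disjoint from it, so no parallel class of size 3 can contain {2,3,6}.
Since every block must belong to some parallel class in a resolution, the collection cannot be partitioned into parallel classes.
Resolvable? NO.

NO


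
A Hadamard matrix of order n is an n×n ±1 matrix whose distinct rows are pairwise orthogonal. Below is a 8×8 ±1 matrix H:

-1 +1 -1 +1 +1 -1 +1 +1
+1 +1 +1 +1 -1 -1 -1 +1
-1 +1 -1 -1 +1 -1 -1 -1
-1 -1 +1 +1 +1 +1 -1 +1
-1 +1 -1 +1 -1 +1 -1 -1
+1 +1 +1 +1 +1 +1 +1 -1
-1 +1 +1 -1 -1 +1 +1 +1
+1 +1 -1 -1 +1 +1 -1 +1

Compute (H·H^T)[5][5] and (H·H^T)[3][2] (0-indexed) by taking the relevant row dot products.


Row 2 of H: [-1, 1, -1, -1, 1, -1, -1, -1].
Row 3 of H: [-1, -1, 1, 1, 1, 1, -1, 1].
Row 5 of H: [1, 1, 1, 1, 1, 1, 1, -1].
(H·H^T)[5][5] = Σ_j H[5][j]·H[5][j] = (1)² + (1)² + (1)² + (1)² + (1)² + (1)² + (1)² + (-1)² = 1 + 1 + 1 + 1 + 1 + 1 + 1 + 1 = 8.
(H·H^T)[3][2] = Σ_j H[3][j]·H[2][j] = (-1)·(-1) + (-1)·(1) + (1)·(-1) + (1)·(-1) + (1)·(1) + (1)·(-1) + (-1)·(-1) + (1)·(-1) = 1 + -1 + -1 + -1 + 1 + -1 + 1 + -1 = -2.
Rows 3 and 2 are not orthogonal (dot product = -2 ≠ 0), so H is not a Hadamard matrix.

(5,5) entry = 8; (3,2) entry = -2.


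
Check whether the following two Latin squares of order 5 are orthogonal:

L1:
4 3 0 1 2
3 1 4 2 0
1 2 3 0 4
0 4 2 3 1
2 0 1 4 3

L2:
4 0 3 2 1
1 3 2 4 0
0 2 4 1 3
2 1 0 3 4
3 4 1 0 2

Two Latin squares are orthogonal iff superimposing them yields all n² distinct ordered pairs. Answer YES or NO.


Form the n² = 25 superimposed pairs (L1[i][j], L2[i][j]), row by row (rows and columns indexed from 0):
row 0: (4,4) (3,0) (0,3) (1,2) (2,1)
row 1: (3,1) (1,3) (4,2) (2,4) (0,0)
row 2: (1,0) (2,2) (3,4) (0,1) (4,3)
row 3: (0,2) (4,1) (2,0) (3,3) (1,4)
row 4: (2,3) (0,4) (1,1) (4,0) (3,2)
Orthogonality requires all 25 pairs distinct.
Check by first coordinate: for each symbol s of L1, list the L2 entries in the n cells where L1 = s; they must all differ.
  L1 = 0: L2 entries (in reading order) 3, 0, 1, 2, 4 — all 5 distinct ✓
  L1 = 1: L2 entries (in reading order) 2, 3, 0, 4, 1 — all 5 distinct ✓
  L1 = 2: L2 entries (in reading order) 1, 4, 2, 0, 3 — all 5 distinct ✓
  L1 = 3: L2 entries (in reading order) 0, 1, 4, 3, 2 — all 5 distinct ✓
  L1 = 4: L2 entries (in reading order) 4, 2, 3, 1, 0 — all 5 distinct ✓
Every symbol of L1 meets every symbol of L2 exactly once, so all 25 pairs are distinct (25 of 25).
Conclusion: YES.

YES


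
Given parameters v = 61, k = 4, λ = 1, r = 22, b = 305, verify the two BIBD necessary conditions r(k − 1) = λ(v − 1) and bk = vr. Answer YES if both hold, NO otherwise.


Condition (i): r(k − 1) = 22·3 = 66; λ(v − 1) = 1·60 = 60. Match? NO.
Condition (ii): bk = 305·4 = 1220; vr = 61·22 = 1342. Match? NO.
Both conditions hold? NO.

NO


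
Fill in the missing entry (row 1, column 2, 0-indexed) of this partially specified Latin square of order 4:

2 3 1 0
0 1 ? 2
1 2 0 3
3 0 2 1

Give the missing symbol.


Row 1 contains symbols [0, 1, 2] — missing [3].
Column 2 contains symbols [0, 1, 2] — missing [3].
The missing symbol must appear in both missing sets; intersection = [3].
Therefore the hidden value is 3.

Missing value = 3.


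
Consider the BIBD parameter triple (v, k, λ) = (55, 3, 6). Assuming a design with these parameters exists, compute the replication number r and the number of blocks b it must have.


Any 2-(v, k, λ) BIBD satisfies two necessary conditions:
  (i)  Each point sits in r blocks, and counting incidences through any fixed point gives r(k − 1) = λ(v − 1), so r = λ(v − 1)/(k − 1).
  (ii) Total incidences bk = vr, so b = vr/k.
Step 1: r = λ(v − 1)/(k − 1) = 6·(55 − 1)/(3 − 1) = 6·54/2 = 324/2 = 162.
Step 2: b = vr/k = 55·162/3 = 8910/3 = 2970.
Check integrality: r = 162 ∈ Z ✓, b = 2970 ∈ Z ✓.
(These identities are necessary conditions: they determine r and b for any design with these parameters, but do not by themselves prove that one exists.)

r = 162, b = 2970.
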